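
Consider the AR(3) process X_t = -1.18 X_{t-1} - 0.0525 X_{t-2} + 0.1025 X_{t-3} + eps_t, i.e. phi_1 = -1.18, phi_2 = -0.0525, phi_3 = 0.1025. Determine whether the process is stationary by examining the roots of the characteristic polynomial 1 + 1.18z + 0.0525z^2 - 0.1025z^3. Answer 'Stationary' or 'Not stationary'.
\text{Not stationary}

The AR(p) characteristic polynomial is P(z) = 1 + 1.18z + 0.0525z^2 - 0.1025z^3.
Stationarity requires all roots to lie outside the unit circle, i.e. |z| > 1 for every root.
Degree 3: look for a simple real root z0 first, then factor out (1 - z/z0) and solve the remaining quadratic.
Testing z0 = 4: P(4) = 1 + (1.18)(4) + (0.0525)(4)^2 + (-0.1025)(4)^3
  = 1 + (4.72) + (0.84) + (-6.56) = 0.  So z_0 = 4 is a root, |z_0| = 4.
Divide out the factor (1 - 0.25 z) = (1 - z/z0) (since 1/z0 = 0.25):
  P(z) = (1 - 0.25 z)(1 + (1.43) z + (0.41) z^2)
  [check: z-coef 1.43 - (0.25) = 1.18; z^2-coef 0.41 - (0.25)(1.43) = 0.0525; z^3-coef -(0.25)(0.41) = -0.1025.]
Remaining roots from the quadratic factor 1 + (1.43) z + (0.41) z^2:
  Set 1 + (1.43) z + (0.41) z^2 = 0, i.e. a z^2 + b z + c = 0 with a = 0.41, b = 1.43, c = 1.
  Discriminant D = b^2 - 4ac = (1.43)^2 - 4*(0.41)*1 = 2.0449 - (1.64) = 0.4049.
  D >= 0, so the roots are real: z = (-b +/- sqrt(D)) / (2a) = (-1.43 +/- 0.636318) / (0.82).
    z_1 = (-1.43 + 0.636318) / (0.82) = -0.9679,   |z_1| = 0.9679.
    z_2 = (-1.43 - 0.636318) / (0.82) = -2.5199,   |z_2| = 2.5199.
Moduli of all roots: 4.0000, 0.9679, 2.5199.
All moduli strictly greater than 1? No.
Verdict: Not stationary.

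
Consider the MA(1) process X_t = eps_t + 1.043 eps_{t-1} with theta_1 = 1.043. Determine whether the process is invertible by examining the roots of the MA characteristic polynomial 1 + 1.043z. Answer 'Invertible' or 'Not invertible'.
\text{Not invertible}

The MA(q) characteristic polynomial is P(z) = 1 + 1.043z.
Invertibility requires all roots to lie outside the unit circle, i.e. |z| > 1 for every root.
This is linear in z: 1 + (1.043) z = 0  =>  z = -1/(1.043) = -0.958773,  |z| = 0.958773.
Moduli of all roots: 0.9588.
All moduli strictly greater than 1? No.
Verdict: Not invertible.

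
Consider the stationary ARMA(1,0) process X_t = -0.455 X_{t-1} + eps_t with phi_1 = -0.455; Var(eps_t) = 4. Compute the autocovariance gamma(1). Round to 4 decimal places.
\gamma(1) = -2.2952

Multiply the model equation by X_{t-k} and take expectations. With theta_0 = psi_0 = 1 and psi_j the MA(infinity) weights, this gives
  gamma(k) - sum_i phi_i gamma(k-i) = c_k,
  c_k = sigma^2 * sum_{j=k..q} theta_j psi_{j-k}   (c_k = 0 for k > q),
using gamma(-m) = gamma(m).
Pure AR (q = 0): c_0 = sigma^2 = 4, c_k = 0 for k >= 1.
Equations for k = 0 and k = 1 (AR order 1):
  gamma(0) = phi_1 gamma(1) + c_0
  gamma(1) = phi_1 gamma(0) + c_1
Substituting the second into the first: gamma(0) (1 - phi_1^2) = c_0 + phi_1 c_1, so
  gamma(0) = c_0 / (1 - phi_1^2) = 4 / (1 - (-0.455)^2) = 4 / 0.792975 = 5.044295.
  gamma(1) = phi_1 gamma(0) = (-0.455)(5.044295) = -2.295154.
Therefore gamma(1) = -2.2952 (to 4 decimal places).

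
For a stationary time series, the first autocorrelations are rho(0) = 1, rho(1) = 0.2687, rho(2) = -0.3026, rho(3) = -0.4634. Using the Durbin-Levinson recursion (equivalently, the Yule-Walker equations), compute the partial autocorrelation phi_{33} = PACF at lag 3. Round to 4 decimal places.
\phi_{33} = -0.3100

The PACF at lag k is phi_{kk}, the last component of the solution
to the Yule-Walker system G_k phi = r_k where
  (G_k)_{ij} = rho(|i - j|), (r_k)_i = rho(i), i,j = 1..k.
Equivalently, Durbin-Levinson gives phi_{kk} iteratively:
  phi_{11} = rho(1)
  phi_{kk} = [rho(k) - sum_{j=1..k-1} phi_{k-1,j} rho(k-j)]
            / [1 - sum_{j=1..k-1} phi_{k-1,j} rho(j)],
  phi_{k,j} = phi_{k-1,j} - phi_{kk} phi_{k-1,k-j},  j = 1..k-1.
Step k = 1:
  phi_11 = rho(1) = 0.2687.
Step k = 2:
  phi_22 = [rho(2) - phi_11 rho(1)] / [1 - phi_11 rho(1)] = [-0.3026 - (0.2687)(0.2687)] / [1 - (0.2687)(0.2687)]
         = -0.37479969 / 0.92780031 = -0.403966.
  Update: phi_21 = phi_11 - phi_22 phi_11 = 0.2687 - (-0.403966)(0.2687) = 0.377246.
Step k = 3:
  phi_33 = [rho(3) - phi_21 rho(2) - phi_22 rho(1)] / [1 - phi_21 rho(1) - phi_22 rho(2)]
    numerator   = -0.4634 - (0.377246)(-0.3026) - (-0.403966)(0.2687) = -0.24069983
    denominator = 1 - (0.377246)(0.2687) - (-0.403966)(-0.3026) = 0.77639401
  phi_33 = -0.24069983 / 0.77639401 = -0.31.
Therefore phi_{33} = -0.3100.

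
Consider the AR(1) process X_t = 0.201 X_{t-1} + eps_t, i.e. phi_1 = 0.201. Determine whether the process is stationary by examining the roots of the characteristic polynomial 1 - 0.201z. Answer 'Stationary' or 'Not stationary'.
\text{Stationary}

The AR(p) characteristic polynomial is P(z) = 1 - 0.201z.
Stationarity requires all roots to lie outside the unit circle, i.e. |z| > 1 for every root.
This is linear in z: 1 + (-0.201) z = 0  =>  z = -1/(-0.201) = 4.975124,  |z| = 4.975124.
Moduli of all roots: 4.9751.
All moduli strictly greater than 1? Yes.
Verdict: Stationary.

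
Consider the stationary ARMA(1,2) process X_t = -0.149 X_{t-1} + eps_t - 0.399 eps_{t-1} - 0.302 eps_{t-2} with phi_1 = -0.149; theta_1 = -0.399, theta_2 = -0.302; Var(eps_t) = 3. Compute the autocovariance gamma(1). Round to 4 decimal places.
\gamma(1) = -1.3039

Multiply the model equation by X_{t-k} and take expectations. With theta_0 = psi_0 = 1 and psi_j the MA(infinity) weights, this gives
  gamma(k) - sum_i phi_i gamma(k-i) = c_k,
  c_k = sigma^2 * sum_{j=k..q} theta_j psi_{j-k}   (c_k = 0 for k > q),
using gamma(-m) = gamma(m).
psi-weights needed (psi_j = theta_j + sum_i phi_i psi_{j-i}):
  psi_1 = theta_1 + phi_1 = -0.399 + (-0.149) = -0.548
  psi_2 = theta_2 + phi_1 psi_1 = -0.302 + (-0.149)(-0.548) = -0.220348
Right-hand sides:
  c_0 = sigma^2 (1 + theta_1 psi_1 + theta_2 psi_2) = 3 * (1 + (-0.399)(-0.548) + (-0.302)(-0.220348)) = 3 * 1.285197 = 3.855591
  c_1 = sigma^2 (theta_1 + theta_2 psi_1) = 3 * (-0.399 + (-0.302)(-0.548)) = -0.700512
  c_2 = sigma^2 theta_2 = 3 * (-0.302) = -0.906
Equations for k = 0 and k = 1 (AR order 1):
  gamma(0) = phi_1 gamma(1) + c_0
  gamma(1) = phi_1 gamma(0) + c_1
Substituting the second into the first: gamma(0) (1 - phi_1^2) = c_0 + phi_1 c_1, so
  gamma(0) = (c_0 + phi_1 c_1) / (1 - phi_1^2) = (3.855591 + (-0.149)(-0.700512)) / (1 - (-0.149)^2) = 3.959968 / 0.977799 = 4.049879.
  gamma(1) = phi_1 gamma(0) + c_1 = (-0.149)(4.049879) + (-0.700512) = -1.303944.
Therefore gamma(1) = -1.3039 (to 4 decimal places).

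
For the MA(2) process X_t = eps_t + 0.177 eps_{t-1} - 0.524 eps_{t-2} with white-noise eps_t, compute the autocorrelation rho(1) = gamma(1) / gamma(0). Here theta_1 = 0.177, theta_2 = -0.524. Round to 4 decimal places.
\rho(1) = 0.0645

For an MA(q) process with theta_0 = 1, the autocovariance is
  gamma(k) = sigma^2 * sum_{i=0..q-k} theta_i * theta_{i+k},
and rho(k) = gamma(k) / gamma(0). Sigma^2 cancels.
  numerator   = (1)*(0.177) + (0.177)*(-0.524) = 0.084252.
  denominator = (1)^2 + (0.177)^2 + (-0.524)^2 = 1.305905.
  rho(1) = 0.084252 / 1.305905 = 0.0645.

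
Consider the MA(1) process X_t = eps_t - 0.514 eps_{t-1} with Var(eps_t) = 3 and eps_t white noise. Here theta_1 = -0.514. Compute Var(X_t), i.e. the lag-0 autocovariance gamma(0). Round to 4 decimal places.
\gamma(0) = 3.7926

For an MA(q) process X_t = eps_t + sum_i theta_i eps_{t-i} with
Var(eps_t) = sigma^2, the variance is
  gamma(0) = sigma^2 * (1 + sum_i theta_i^2).
  sum_i theta_i^2 = (-0.514)^2 = 0.264196.
  gamma(0) = 3 * (1 + 0.264196) = 3 * 1.264196 = 3.792588, which rounds to 3.7926.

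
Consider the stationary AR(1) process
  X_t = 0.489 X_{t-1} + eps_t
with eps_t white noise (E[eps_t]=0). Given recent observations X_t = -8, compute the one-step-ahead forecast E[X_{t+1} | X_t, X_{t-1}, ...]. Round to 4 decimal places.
E[X_{t+1} \mid \mathcal F_t] = -3.9120

For an AR(p) model X_t = c + sum_i phi_i X_{t-i} + eps_t, the
one-step-ahead conditional mean is
  E[X_{t+1} | X_t, ...] = c + sum_i phi_i X_{t+1-i}.
Substitute known values:
  E[X_{t+1} | ...] = (0.489) * (-8)
                   = -3.9120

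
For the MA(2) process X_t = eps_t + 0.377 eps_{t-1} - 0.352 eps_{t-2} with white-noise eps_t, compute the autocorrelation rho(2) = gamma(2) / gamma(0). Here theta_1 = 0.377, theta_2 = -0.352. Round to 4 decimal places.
\rho(2) = -0.2780

For an MA(q) process with theta_0 = 1, the autocovariance is
  gamma(k) = sigma^2 * sum_{i=0..q-k} theta_i * theta_{i+k},
and rho(k) = gamma(k) / gamma(0). Sigma^2 cancels.
  numerator   = (1)*(-0.352) = -0.352.
  denominator = (1)^2 + (0.377)^2 + (-0.352)^2 = 1.266033.
  rho(2) = -0.352 / 1.266033 = -0.2780.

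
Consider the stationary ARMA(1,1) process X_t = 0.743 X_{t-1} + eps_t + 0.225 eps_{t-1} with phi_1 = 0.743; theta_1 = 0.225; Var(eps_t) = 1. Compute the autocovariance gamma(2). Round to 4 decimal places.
\gamma(2) = 1.8740

Multiply the model equation by X_{t-k} and take expectations. With theta_0 = psi_0 = 1 and psi_j the MA(infinity) weights, this gives
  gamma(k) - sum_i phi_i gamma(k-i) = c_k,
  c_k = sigma^2 * sum_{j=k..q} theta_j psi_{j-k}   (c_k = 0 for k > q),
using gamma(-m) = gamma(m).
psi-weights needed (psi_j = theta_j + sum_i phi_i psi_{j-i}):
  psi_1 = theta_1 + phi_1 = 0.225 + (0.743) = 0.968
Right-hand sides:
  c_0 = sigma^2 (1 + theta_1 psi_1) = 1 * (1 + (0.225)(0.968)) = 1 * 1.2178 = 1.2178
  c_1 = sigma^2 theta_1 = 1 * (0.225) = 0.225
  c_2 = 0
Equations for k = 0 and k = 1 (AR order 1):
  gamma(0) = phi_1 gamma(1) + c_0
  gamma(1) = phi_1 gamma(0) + c_1
Substituting the second into the first: gamma(0) (1 - phi_1^2) = c_0 + phi_1 c_1, so
  gamma(0) = (c_0 + phi_1 c_1) / (1 - phi_1^2) = (1.2178 + (0.743)(0.225)) / (1 - (0.743)^2) = 1.384975 / 0.447951 = 3.0918.
  gamma(1) = phi_1 gamma(0) + c_1 = (0.743)(3.0918) + (0.225) = 2.522208.
For k = 2 (> q): gamma(2) = phi_1 gamma(1) = (0.743)(2.522208) = 1.874.
Therefore gamma(2) = 1.8740 (to 4 decimal places).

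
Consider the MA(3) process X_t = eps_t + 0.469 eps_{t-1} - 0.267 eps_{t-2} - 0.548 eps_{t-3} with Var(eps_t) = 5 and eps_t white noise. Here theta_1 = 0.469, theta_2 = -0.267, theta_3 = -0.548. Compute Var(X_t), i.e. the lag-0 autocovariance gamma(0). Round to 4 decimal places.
\gamma(0) = 7.9578

For an MA(q) process X_t = eps_t + sum_i theta_i eps_{t-i} with
Var(eps_t) = sigma^2, the variance is
  gamma(0) = sigma^2 * (1 + sum_i theta_i^2).
  sum_i theta_i^2 = (0.469)^2 + (-0.267)^2 + (-0.548)^2 = 0.219961 + 0.071289 + 0.300304 = 0.591554.
  gamma(0) = 5 * (1 + 0.591554) = 5 * 1.591554 = 7.95777, which rounds to 7.9578.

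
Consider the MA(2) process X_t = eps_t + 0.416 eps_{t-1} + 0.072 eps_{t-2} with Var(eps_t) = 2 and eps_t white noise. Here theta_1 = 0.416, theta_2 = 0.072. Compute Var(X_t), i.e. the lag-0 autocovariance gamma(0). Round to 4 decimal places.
\gamma(0) = 2.3565

For an MA(q) process X_t = eps_t + sum_i theta_i eps_{t-i} with
Var(eps_t) = sigma^2, the variance is
  gamma(0) = sigma^2 * (1 + sum_i theta_i^2).
  sum_i theta_i^2 = (0.416)^2 + (0.072)^2 = 0.173056 + 0.005184 = 0.17824.
  gamma(0) = 2 * (1 + 0.17824) = 2 * 1.17824 = 2.35648, which rounds to 2.3565.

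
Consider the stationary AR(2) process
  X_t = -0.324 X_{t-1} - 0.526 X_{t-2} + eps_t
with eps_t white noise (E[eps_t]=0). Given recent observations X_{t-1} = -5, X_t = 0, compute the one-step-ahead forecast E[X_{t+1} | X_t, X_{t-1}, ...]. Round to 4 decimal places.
E[X_{t+1} \mid \mathcal F_t] = 2.6300

For an AR(p) model X_t = c + sum_i phi_i X_{t-i} + eps_t, the
one-step-ahead conditional mean is
  E[X_{t+1} | X_t, ...] = c + sum_i phi_i X_{t+1-i}.
Substitute known values:
  E[X_{t+1} | ...] = (-0.324) * (0) + (-0.526) * (-5)
                   = 2.6300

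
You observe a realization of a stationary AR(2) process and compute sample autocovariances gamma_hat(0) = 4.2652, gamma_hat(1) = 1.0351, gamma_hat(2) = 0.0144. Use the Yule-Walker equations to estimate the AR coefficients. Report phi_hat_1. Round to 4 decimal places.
\hat\phi_{1} = 0.2570

The Yule-Walker equations for an AR(p) process read, in matrix form,
  Gamma_p phi = r_p,   with   (Gamma_p)_{ij} = gamma(|i - j|),
                       (r_p)_i = gamma(i),   i,j = 1..p.
Substitute the sample gammas (Toeplitz matrix and right-hand side of size 2):
  Gamma_p = [[4.2652, 1.0351], [1.0351, 4.2652]]
  r_p     = [1.0351, 0.0144]
Written out:
  4.2652 phi_1 + 1.0351 phi_2 = 1.0351
  1.0351 phi_1 + 4.2652 phi_2 = 0.0144
Solve by Cramer's rule:
  det = gamma(0)^2 - gamma(1)^2 = (4.2652)^2 - (1.0351)^2 = 18.19193104 - 1.07143201 = 17.12049903
  phi_hat_1 = [gamma(1) gamma(0) - gamma(1) gamma(2)] / det = [(1.0351)(4.2652) - (1.0351)(0.0144)] / 17.12049903 = 4.40000308 / 17.12049903 = 0.257
  phi_hat_2 = [gamma(0) gamma(2) - gamma(1)^2] / det = [(4.2652)(0.0144) - (1.0351)^2] / 17.12049903 = -1.01001313 / 17.12049903 = -0.059
So phi_hat = [0.2570, -0.0590].
Therefore phi_hat_1 = 0.2570.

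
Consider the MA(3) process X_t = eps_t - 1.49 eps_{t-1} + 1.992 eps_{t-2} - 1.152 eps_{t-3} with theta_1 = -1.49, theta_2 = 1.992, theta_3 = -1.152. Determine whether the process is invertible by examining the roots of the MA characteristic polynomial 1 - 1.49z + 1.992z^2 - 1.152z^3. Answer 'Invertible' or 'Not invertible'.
\text{Not invertible}

The MA(q) characteristic polynomial is P(z) = 1 - 1.49z + 1.992z^2 - 1.152z^3.
Invertibility requires all roots to lie outside the unit circle, i.e. |z| > 1 for every root.
Degree 3: look for a simple real root z0 first, then factor out (1 - z/z0) and solve the remaining quadratic.
Testing z0 = 1.25: P(1.25) = 1 + (-1.49)(1.25) + (1.992)(1.25)^2 + (-1.152)(1.25)^3
  = 1 + (-1.8625) + (3.1125) + (-2.25) = 0.  So z_0 = 1.25 is a root, |z_0| = 1.25.
Divide out the factor (1 - 0.8 z) = (1 - z/z0) (since 1/z0 = 0.8):
  P(z) = (1 - 0.8 z)(1 + (-0.69) z + (1.44) z^2)
  [check: z-coef -0.69 - (0.8) = -1.49; z^2-coef 1.44 - (0.8)(-0.69) = 1.992; z^3-coef -(0.8)(1.44) = -1.152.]
Remaining roots from the quadratic factor 1 + (-0.69) z + (1.44) z^2:
  Set 1 + (-0.69) z + (1.44) z^2 = 0, i.e. a z^2 + b z + c = 0 with a = 1.44, b = -0.69, c = 1.
  Discriminant D = b^2 - 4ac = (-0.69)^2 - 4*(1.44)*1 = 0.4761 - (5.76) = -5.2839.
  D < 0, so the roots are the complex-conjugate pair z = (-b +/- i sqrt(-D)) / (2a) = 0.2396 +/- 0.7982i.
  For a conjugate pair |z|^2 = z * conj(z) = (product of roots) = c/a = 1/(1.44) = 0.694444, so |z| = sqrt(0.694444) = 0.8333 for both roots.
Moduli of all roots: 1.2500, 0.8333, 0.8333.
All moduli strictly greater than 1? No.
Verdict: Not invertible.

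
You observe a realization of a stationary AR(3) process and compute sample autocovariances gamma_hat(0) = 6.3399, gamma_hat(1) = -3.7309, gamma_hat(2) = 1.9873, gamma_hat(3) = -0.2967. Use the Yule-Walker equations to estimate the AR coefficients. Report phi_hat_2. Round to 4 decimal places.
\hat\phi_{2} = 0.0610

The Yule-Walker equations for an AR(p) process read, in matrix form,
  Gamma_p phi = r_p,   with   (Gamma_p)_{ij} = gamma(|i - j|),
                       (r_p)_i = gamma(i),   i,j = 1..p.
Substitute the sample gammas (Toeplitz matrix and right-hand side of size 3):
  Gamma_p = [[6.3399, -3.7309, 1.9873], [-3.7309, 6.3399, -3.7309], [1.9873, -3.7309, 6.3399]]
  r_p     = [-3.7309, 1.9873, -0.2967]
Written out (R1..R3):
  (R1) 6.3399 phi_1 - 3.7309 phi_2 + 1.9873 phi_3 = -3.7309
  (R2) -3.7309 phi_1 + 6.3399 phi_2 - 3.7309 phi_3 = 1.9873
  (R3) 1.9873 phi_1 - 3.7309 phi_2 + 6.3399 phi_3 = -0.2967
Gaussian elimination:
  R2 <- R2 - (-3.7309/6.3399) R1 = R2 - (-0.588479) R1:  4.144343 phi_2 - 2.561415 phi_3 = -0.208257
  R3 <- R3 - (1.9873/6.3399) R1 = R3 - (0.313459) R1:  -2.561415 phi_2 + 5.716963 phi_3 = 0.872785
  R3 <- R3 - (-2.561415/4.144343) R2 = R3 - (-0.618051) R2:  4.133877 phi_3 = 0.744071
Back-substitution:
  phi_hat_3 = 0.744071 / 4.133877 = 0.179994
  phi_hat_2 = (-0.208257 - (-2.561415)(0.179994)) / 4.144343 = 0.060994
  phi_hat_1 = (-3.7309 - (-3.7309)(0.060994) - (1.9873)(0.179994)) / 6.3399 = -0.609006
So phi_hat = [-0.6090, 0.0610, 0.1800].
Therefore phi_hat_2 = 0.0610.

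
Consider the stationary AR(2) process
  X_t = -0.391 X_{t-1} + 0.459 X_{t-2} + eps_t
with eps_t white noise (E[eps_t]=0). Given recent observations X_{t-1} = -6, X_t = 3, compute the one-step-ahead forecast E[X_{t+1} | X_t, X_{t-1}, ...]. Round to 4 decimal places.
E[X_{t+1} \mid \mathcal F_t] = -3.9270

For an AR(p) model X_t = c + sum_i phi_i X_{t-i} + eps_t, the
one-step-ahead conditional mean is
  E[X_{t+1} | X_t, ...] = c + sum_i phi_i X_{t+1-i}.
Substitute known values:
  E[X_{t+1} | ...] = (-0.391) * (3) + (0.459) * (-6)
                   = -3.9270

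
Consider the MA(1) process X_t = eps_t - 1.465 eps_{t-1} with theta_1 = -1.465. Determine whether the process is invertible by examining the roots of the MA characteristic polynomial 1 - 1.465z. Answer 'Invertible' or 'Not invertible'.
\text{Not invertible}

The MA(q) characteristic polynomial is P(z) = 1 - 1.465z.
Invertibility requires all roots to lie outside the unit circle, i.e. |z| > 1 for every root.
This is linear in z: 1 + (-1.465) z = 0  =>  z = -1/(-1.465) = 0.682594,  |z| = 0.682594.
Moduli of all roots: 0.6826.
All moduli strictly greater than 1? No.
Verdict: Not invertible.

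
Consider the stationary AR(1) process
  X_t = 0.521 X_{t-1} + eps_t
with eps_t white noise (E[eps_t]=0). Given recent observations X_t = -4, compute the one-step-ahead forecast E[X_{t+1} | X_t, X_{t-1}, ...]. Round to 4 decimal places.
E[X_{t+1} \mid \mathcal F_t] = -2.0840

For an AR(p) model X_t = c + sum_i phi_i X_{t-i} + eps_t, the
one-step-ahead conditional mean is
  E[X_{t+1} | X_t, ...] = c + sum_i phi_i X_{t+1-i}.
Substitute known values:
  E[X_{t+1} | ...] = (0.521) * (-4)
                   = -2.0840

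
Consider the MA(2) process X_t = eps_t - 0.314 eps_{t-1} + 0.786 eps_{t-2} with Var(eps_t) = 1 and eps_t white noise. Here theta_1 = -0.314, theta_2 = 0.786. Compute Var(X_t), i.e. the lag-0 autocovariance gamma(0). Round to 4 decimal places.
\gamma(0) = 1.7164

For an MA(q) process X_t = eps_t + sum_i theta_i eps_{t-i} with
Var(eps_t) = sigma^2, the variance is
  gamma(0) = sigma^2 * (1 + sum_i theta_i^2).
  sum_i theta_i^2 = (-0.314)^2 + (0.786)^2 = 0.098596 + 0.617796 = 0.716392.
  gamma(0) = 1 * (1 + 0.716392) = 1 * 1.716392 = 1.716392, which rounds to 1.7164.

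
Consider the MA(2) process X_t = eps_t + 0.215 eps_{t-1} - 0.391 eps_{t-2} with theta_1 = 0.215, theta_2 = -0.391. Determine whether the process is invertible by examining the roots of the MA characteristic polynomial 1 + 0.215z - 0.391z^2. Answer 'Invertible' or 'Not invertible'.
\text{Invertible}

The MA(q) characteristic polynomial is P(z) = 1 + 0.215z - 0.391z^2.
Invertibility requires all roots to lie outside the unit circle, i.e. |z| > 1 for every root.
Set 1 + (0.215) z + (-0.391) z^2 = 0, i.e. a z^2 + b z + c = 0 with a = -0.391, b = 0.215, c = 1.
Discriminant D = b^2 - 4ac = (0.215)^2 - 4*(-0.391)*1 = 0.046225 - (-1.564) = 1.610225.
D >= 0, so the roots are real: z = (-b +/- sqrt(D)) / (2a) = (-0.215 +/- 1.268946) / (-0.782).
  z_1 = (-0.215 + 1.268946) / (-0.782) = -1.3478,   |z_1| = 1.3478.
  z_2 = (-0.215 - 1.268946) / (-0.782) = 1.8976,   |z_2| = 1.8976.
Moduli of all roots: 1.3478, 1.8976.
All moduli strictly greater than 1? Yes.
Verdict: Invertible.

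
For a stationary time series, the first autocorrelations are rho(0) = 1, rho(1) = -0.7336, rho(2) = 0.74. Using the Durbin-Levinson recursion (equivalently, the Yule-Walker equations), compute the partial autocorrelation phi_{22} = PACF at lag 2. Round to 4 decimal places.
\phi_{22} = 0.4370

The PACF at lag k is phi_{kk}, the last component of the solution
to the Yule-Walker system G_k phi = r_k where
  (G_k)_{ij} = rho(|i - j|), (r_k)_i = rho(i), i,j = 1..k.
Equivalently, Durbin-Levinson gives phi_{kk} iteratively:
  phi_{11} = rho(1)
  phi_{kk} = [rho(k) - sum_{j=1..k-1} phi_{k-1,j} rho(k-j)]
            / [1 - sum_{j=1..k-1} phi_{k-1,j} rho(j)],
  phi_{k,j} = phi_{k-1,j} - phi_{kk} phi_{k-1,k-j},  j = 1..k-1.
Step k = 1:
  phi_11 = rho(1) = -0.7336.
Step k = 2:
  phi_22 = [rho(2) - phi_11 rho(1)] / [1 - phi_11 rho(1)] = [0.74 - (-0.7336)(-0.7336)] / [1 - (-0.7336)(-0.7336)]
         = 0.20183104 / 0.46183104 = 0.437.
Therefore phi_{22} = 0.4370.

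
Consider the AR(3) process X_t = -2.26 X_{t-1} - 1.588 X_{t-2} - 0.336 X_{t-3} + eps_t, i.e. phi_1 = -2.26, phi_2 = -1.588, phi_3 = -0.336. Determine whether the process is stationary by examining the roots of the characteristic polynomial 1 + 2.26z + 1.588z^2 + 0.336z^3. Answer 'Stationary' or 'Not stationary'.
\text{Not stationary}

The AR(p) characteristic polynomial is P(z) = 1 + 2.26z + 1.588z^2 + 0.336z^3.
Stationarity requires all roots to lie outside the unit circle, i.e. |z| > 1 for every root.
Degree 3: look for a simple real root z0 first, then factor out (1 - z/z0) and solve the remaining quadratic.
Testing z0 = -1.25: P(-1.25) = 1 + (2.26)(-1.25) + (1.588)(-1.25)^2 + (0.336)(-1.25)^3
  = 1 + (-2.825) + (2.48125) + (-0.65625) = 0.  So z_0 = -1.25 is a root, |z_0| = 1.25.
Divide out the factor (1 + 0.8 z) = (1 - z/z0) (since 1/z0 = -0.8):
  P(z) = (1 + 0.8 z)(1 + (1.46) z + (0.42) z^2)
  [check: z-coef 1.46 - (-0.8) = 2.26; z^2-coef 0.42 - (-0.8)(1.46) = 1.588; z^3-coef -(-0.8)(0.42) = 0.336.]
Remaining roots from the quadratic factor 1 + (1.46) z + (0.42) z^2:
  Set 1 + (1.46) z + (0.42) z^2 = 0, i.e. a z^2 + b z + c = 0 with a = 0.42, b = 1.46, c = 1.
  Discriminant D = b^2 - 4ac = (1.46)^2 - 4*(0.42)*1 = 2.1316 - (1.68) = 0.4516.
  D >= 0, so the roots are real: z = (-b +/- sqrt(D)) / (2a) = (-1.46 +/- 0.672012) / (0.84).
    z_1 = (-1.46 + 0.672012) / (0.84) = -0.9381,   |z_1| = 0.9381.
    z_2 = (-1.46 - 0.672012) / (0.84) = -2.5381,   |z_2| = 2.5381.
Moduli of all roots: 1.2500, 0.9381, 2.5381.
All moduli strictly greater than 1? No.
Verdict: Not stationary.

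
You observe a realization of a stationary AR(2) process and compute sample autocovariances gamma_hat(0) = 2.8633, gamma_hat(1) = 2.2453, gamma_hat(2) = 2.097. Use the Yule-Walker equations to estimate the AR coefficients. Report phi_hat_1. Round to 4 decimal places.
\hat\phi_{1} = 0.5450

The Yule-Walker equations for an AR(p) process read, in matrix form,
  Gamma_p phi = r_p,   with   (Gamma_p)_{ij} = gamma(|i - j|),
                       (r_p)_i = gamma(i),   i,j = 1..p.
Substitute the sample gammas (Toeplitz matrix and right-hand side of size 2):
  Gamma_p = [[2.8633, 2.2453], [2.2453, 2.8633]]
  r_p     = [2.2453, 2.097]
Written out:
  2.8633 phi_1 + 2.2453 phi_2 = 2.2453
  2.2453 phi_1 + 2.8633 phi_2 = 2.097
Solve by Cramer's rule:
  det = gamma(0)^2 - gamma(1)^2 = (2.8633)^2 - (2.2453)^2 = 8.19848689 - 5.04137209 = 3.1571148
  phi_hat_1 = [gamma(1) gamma(0) - gamma(1) gamma(2)] / det = [(2.2453)(2.8633) - (2.2453)(2.097)] / 3.1571148 = 1.72057339 / 3.1571148 = 0.545
  phi_hat_2 = [gamma(0) gamma(2) - gamma(1)^2] / det = [(2.8633)(2.097) - (2.2453)^2] / 3.1571148 = 0.96296801 / 3.1571148 = 0.305
So phi_hat = [0.5450, 0.3050].
Therefore phi_hat_1 = 0.5450.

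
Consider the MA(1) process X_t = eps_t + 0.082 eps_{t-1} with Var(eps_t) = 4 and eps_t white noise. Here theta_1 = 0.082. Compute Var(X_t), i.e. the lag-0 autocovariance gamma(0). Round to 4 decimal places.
\gamma(0) = 4.0269

For an MA(q) process X_t = eps_t + sum_i theta_i eps_{t-i} with
Var(eps_t) = sigma^2, the variance is
  gamma(0) = sigma^2 * (1 + sum_i theta_i^2).
  sum_i theta_i^2 = (0.082)^2 = 0.006724.
  gamma(0) = 4 * (1 + 0.006724) = 4 * 1.006724 = 4.026896, which rounds to 4.0269.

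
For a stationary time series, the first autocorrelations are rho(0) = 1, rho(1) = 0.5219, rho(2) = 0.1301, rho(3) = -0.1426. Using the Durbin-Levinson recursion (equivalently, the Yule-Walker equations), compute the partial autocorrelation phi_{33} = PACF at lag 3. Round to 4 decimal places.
\phi_{33} = -0.1739

The PACF at lag k is phi_{kk}, the last component of the solution
to the Yule-Walker system G_k phi = r_k where
  (G_k)_{ij} = rho(|i - j|), (r_k)_i = rho(i), i,j = 1..k.
Equivalently, Durbin-Levinson gives phi_{kk} iteratively:
  phi_{11} = rho(1)
  phi_{kk} = [rho(k) - sum_{j=1..k-1} phi_{k-1,j} rho(k-j)]
            / [1 - sum_{j=1..k-1} phi_{k-1,j} rho(j)],
  phi_{k,j} = phi_{k-1,j} - phi_{kk} phi_{k-1,k-j},  j = 1..k-1.
Step k = 1:
  phi_11 = rho(1) = 0.5219.
Step k = 2:
  phi_22 = [rho(2) - phi_11 rho(1)] / [1 - phi_11 rho(1)] = [0.1301 - (0.5219)(0.5219)] / [1 - (0.5219)(0.5219)]
         = -0.14227961 / 0.72762039 = -0.195541.
  Update: phi_21 = phi_11 - phi_22 phi_11 = 0.5219 - (-0.195541)(0.5219) = 0.623953.
Step k = 3:
  phi_33 = [rho(3) - phi_21 rho(2) - phi_22 rho(1)] / [1 - phi_21 rho(1) - phi_22 rho(2)]
    numerator   = -0.1426 - (0.623953)(0.1301) - (-0.195541)(0.5219) = -0.12172342
    denominator = 1 - (0.623953)(0.5219) - (-0.195541)(0.1301) = 0.69979889
  phi_33 = -0.12172342 / 0.69979889 = -0.1739.
Therefore phi_{33} = -0.1739.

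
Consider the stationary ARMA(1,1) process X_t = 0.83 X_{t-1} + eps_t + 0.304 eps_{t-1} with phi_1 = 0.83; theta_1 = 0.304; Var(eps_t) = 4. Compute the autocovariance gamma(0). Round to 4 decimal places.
\gamma(0) = 20.5343

Multiply the model equation by X_{t-k} and take expectations. With theta_0 = psi_0 = 1 and psi_j the MA(infinity) weights, this gives
  gamma(k) - sum_i phi_i gamma(k-i) = c_k,
  c_k = sigma^2 * sum_{j=k..q} theta_j psi_{j-k}   (c_k = 0 for k > q),
using gamma(-m) = gamma(m).
psi-weights needed (psi_j = theta_j + sum_i phi_i psi_{j-i}):
  psi_1 = theta_1 + phi_1 = 0.304 + (0.83) = 1.134
Right-hand sides:
  c_0 = sigma^2 (1 + theta_1 psi_1) = 4 * (1 + (0.304)(1.134)) = 4 * 1.344736 = 5.378944
  c_1 = sigma^2 theta_1 = 4 * (0.304) = 1.216
  c_2 = 0
Equations for k = 0 and k = 1 (AR order 1):
  gamma(0) = phi_1 gamma(1) + c_0
  gamma(1) = phi_1 gamma(0) + c_1
Substituting the second into the first: gamma(0) (1 - phi_1^2) = c_0 + phi_1 c_1, so
  gamma(0) = (c_0 + phi_1 c_1) / (1 - phi_1^2) = (5.378944 + (0.83)(1.216)) / (1 - (0.83)^2) = 6.388224 / 0.3111 = 20.534311.
Therefore gamma(0) = 20.5343 (to 4 decimal places).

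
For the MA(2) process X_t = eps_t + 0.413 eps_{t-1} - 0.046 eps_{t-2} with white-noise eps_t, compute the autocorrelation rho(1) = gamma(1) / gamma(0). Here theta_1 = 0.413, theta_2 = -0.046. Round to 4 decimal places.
\rho(1) = 0.3360

For an MA(q) process with theta_0 = 1, the autocovariance is
  gamma(k) = sigma^2 * sum_{i=0..q-k} theta_i * theta_{i+k},
and rho(k) = gamma(k) / gamma(0). Sigma^2 cancels.
  numerator   = (1)*(0.413) + (0.413)*(-0.046) = 0.394002.
  denominator = (1)^2 + (0.413)^2 + (-0.046)^2 = 1.172685.
  rho(1) = 0.394002 / 1.172685 = 0.3360.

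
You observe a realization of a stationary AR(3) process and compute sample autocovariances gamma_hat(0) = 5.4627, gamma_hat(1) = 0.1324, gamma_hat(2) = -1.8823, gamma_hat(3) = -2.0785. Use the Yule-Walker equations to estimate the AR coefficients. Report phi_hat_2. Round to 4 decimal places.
\hat\phi_{2} = -0.3320

The Yule-Walker equations for an AR(p) process read, in matrix form,
  Gamma_p phi = r_p,   with   (Gamma_p)_{ij} = gamma(|i - j|),
                       (r_p)_i = gamma(i),   i,j = 1..p.
Substitute the sample gammas (Toeplitz matrix and right-hand side of size 3):
  Gamma_p = [[5.4627, 0.1324, -1.8823], [0.1324, 5.4627, 0.1324], [-1.8823, 0.1324, 5.4627]]
  r_p     = [0.1324, -1.8823, -2.0785]
Written out (R1..R3):
  (R1) 5.4627 phi_1 + 0.1324 phi_2 - 1.8823 phi_3 = 0.1324
  (R2) 0.1324 phi_1 + 5.4627 phi_2 + 0.1324 phi_3 = -1.8823
  (R3) -1.8823 phi_1 + 0.1324 phi_2 + 5.4627 phi_3 = -2.0785
Gaussian elimination:
  R2 <- R2 - (0.1324/5.4627) R1 = R2 - (0.024237) R1:  5.459491 phi_2 + 0.178021 phi_3 = -1.885509
  R3 <- R3 - (-1.8823/5.4627) R1 = R3 - (-0.344573) R1:  0.178021 phi_2 + 4.81411 phi_3 = -2.032879
  R3 <- R3 - (0.178021/5.459491) R2 = R3 - (0.032608) R2:  4.808305 phi_3 = -1.971396
Back-substitution:
  phi_hat_3 = -1.971396 / 4.808305 = -0.409998
  phi_hat_2 = (-1.885509 - (0.178021)(-0.409998)) / 5.459491 = -0.331994
  phi_hat_1 = (0.1324 - (0.1324)(-0.331994) - (-1.8823)(-0.409998)) / 5.4627 = -0.108991
So phi_hat = [-0.1090, -0.3320, -0.4100].
Therefore phi_hat_2 = -0.3320.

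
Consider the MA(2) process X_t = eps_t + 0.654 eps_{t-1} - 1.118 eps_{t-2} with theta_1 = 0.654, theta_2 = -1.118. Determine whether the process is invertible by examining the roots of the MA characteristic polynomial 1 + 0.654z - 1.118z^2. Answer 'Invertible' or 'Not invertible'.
\text{Not invertible}

The MA(q) characteristic polynomial is P(z) = 1 + 0.654z - 1.118z^2.
Invertibility requires all roots to lie outside the unit circle, i.e. |z| > 1 for every root.
Set 1 + (0.654) z + (-1.118) z^2 = 0, i.e. a z^2 + b z + c = 0 with a = -1.118, b = 0.654, c = 1.
Discriminant D = b^2 - 4ac = (0.654)^2 - 4*(-1.118)*1 = 0.427716 - (-4.472) = 4.899716.
D >= 0, so the roots are real: z = (-b +/- sqrt(D)) / (2a) = (-0.654 +/- 2.21353) / (-2.236).
  z_1 = (-0.654 + 2.21353) / (-2.236) = -0.6975,   |z_1| = 0.6975.
  z_2 = (-0.654 - 2.21353) / (-2.236) = 1.2824,   |z_2| = 1.2824.
Moduli of all roots: 0.6975, 1.2824.
All moduli strictly greater than 1? No.
Verdict: Not invertible.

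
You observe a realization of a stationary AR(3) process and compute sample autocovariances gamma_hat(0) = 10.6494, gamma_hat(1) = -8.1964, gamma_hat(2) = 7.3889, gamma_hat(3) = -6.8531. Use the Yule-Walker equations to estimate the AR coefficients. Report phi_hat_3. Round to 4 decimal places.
\hat\phi_{3} = -0.1330

The Yule-Walker equations for an AR(p) process read, in matrix form,
  Gamma_p phi = r_p,   with   (Gamma_p)_{ij} = gamma(|i - j|),
                       (r_p)_i = gamma(i),   i,j = 1..p.
Substitute the sample gammas (Toeplitz matrix and right-hand side of size 3):
  Gamma_p = [[10.6494, -8.1964, 7.3889], [-8.1964, 10.6494, -8.1964], [7.3889, -8.1964, 10.6494]]
  r_p     = [-8.1964, 7.3889, -6.8531]
Written out (R1..R3):
  (R1) 10.6494 phi_1 - 8.1964 phi_2 + 7.3889 phi_3 = -8.1964
  (R2) -8.1964 phi_1 + 10.6494 phi_2 - 8.1964 phi_3 = 7.3889
  (R3) 7.3889 phi_1 - 8.1964 phi_2 + 10.6494 phi_3 = -6.8531
Gaussian elimination:
  R2 <- R2 - (-8.1964/10.6494) R1 = R2 - (-0.769658) R1:  4.340972 phi_2 - 2.509471 phi_3 = 1.080472
  R3 <- R3 - (7.3889/10.6494) R1 = R3 - (0.693833) R1:  -2.509471 phi_2 + 5.522741 phi_3 = -1.166171
  R3 <- R3 - (-2.509471/4.340972) R2 = R3 - (-0.57809) R2:  4.072042 phi_3 = -0.541561
Back-substitution:
  phi_hat_3 = -0.541561 / 4.072042 = -0.132995
  phi_hat_2 = (1.080472 - (-2.509471)(-0.132995)) / 4.340972 = 0.172018
  phi_hat_1 = (-8.1964 - (-8.1964)(0.172018) - (7.3889)(-0.132995)) / 10.6494 = -0.544987
So phi_hat = [-0.5450, 0.1720, -0.1330].
Therefore phi_hat_3 = -0.1330.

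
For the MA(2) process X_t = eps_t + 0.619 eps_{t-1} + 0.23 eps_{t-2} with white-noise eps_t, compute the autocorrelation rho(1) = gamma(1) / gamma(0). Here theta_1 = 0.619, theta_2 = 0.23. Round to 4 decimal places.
\rho(1) = 0.5302

For an MA(q) process with theta_0 = 1, the autocovariance is
  gamma(k) = sigma^2 * sum_{i=0..q-k} theta_i * theta_{i+k},
and rho(k) = gamma(k) / gamma(0). Sigma^2 cancels.
  numerator   = (1)*(0.619) + (0.619)*(0.23) = 0.76137.
  denominator = (1)^2 + (0.619)^2 + (0.23)^2 = 1.436061.
  rho(1) = 0.76137 / 1.436061 = 0.5302.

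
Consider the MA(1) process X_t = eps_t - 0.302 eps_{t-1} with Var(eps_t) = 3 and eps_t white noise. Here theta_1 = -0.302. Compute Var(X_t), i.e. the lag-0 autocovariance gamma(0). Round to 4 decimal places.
\gamma(0) = 3.2736

For an MA(q) process X_t = eps_t + sum_i theta_i eps_{t-i} with
Var(eps_t) = sigma^2, the variance is
  gamma(0) = sigma^2 * (1 + sum_i theta_i^2).
  sum_i theta_i^2 = (-0.302)^2 = 0.091204.
  gamma(0) = 3 * (1 + 0.091204) = 3 * 1.091204 = 3.273612, which rounds to 3.2736.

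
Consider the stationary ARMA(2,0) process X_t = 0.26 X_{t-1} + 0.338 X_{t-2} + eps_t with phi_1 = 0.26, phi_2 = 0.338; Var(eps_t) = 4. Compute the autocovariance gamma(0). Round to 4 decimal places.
\gamma(0) = 5.3396

Multiply the model equation by X_{t-k} and take expectations. With theta_0 = psi_0 = 1 and psi_j the MA(infinity) weights, this gives
  gamma(k) - sum_i phi_i gamma(k-i) = c_k,
  c_k = sigma^2 * sum_{j=k..q} theta_j psi_{j-k}   (c_k = 0 for k > q),
using gamma(-m) = gamma(m).
Pure AR (q = 0): c_0 = sigma^2 = 4, c_k = 0 for k >= 1.
Equations for k = 0, 1, 2 (AR order 2, c_2 = 0):
  (E0) gamma(0) = phi_1 gamma(1) + phi_2 gamma(2) + c_0
  (E1) gamma(1) = phi_1 gamma(0) + phi_2 gamma(1) + c_1
  (E2) gamma(2) = phi_1 gamma(1) + phi_2 gamma(0)
From (E1): gamma(1) = A gamma(0) + B with
  A = phi_1 / (1 - phi_2) = 0.26 / 0.662 = 0.392749,   B = c_1 / (1 - phi_2) = 0 / 0.662 = 0.
Insert (E2) into (E0): gamma(0) (1 - phi_2^2) = phi_1 (1 + phi_2) gamma(1) + c_0.
  phi_1 (1 + phi_2) = (0.26)(1.338) = 0.34788,   1 - phi_2^2 = 0.885756.
Replace gamma(1) by A gamma(0) + B and collect gamma(0):
  gamma(0) [0.885756 - (0.34788)(0.392749)] = c_0 = 4
  gamma(0) * 0.749126 = 4
  gamma(0) = 4 / 0.749126 = 5.339553.
Therefore gamma(0) = 5.3396 (to 4 decimal places).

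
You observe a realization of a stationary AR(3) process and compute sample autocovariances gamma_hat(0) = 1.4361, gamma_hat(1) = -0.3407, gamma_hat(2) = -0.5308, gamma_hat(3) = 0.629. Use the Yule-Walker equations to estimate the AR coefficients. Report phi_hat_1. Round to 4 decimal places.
\hat\phi_{1} = -0.2220

The Yule-Walker equations for an AR(p) process read, in matrix form,
  Gamma_p phi = r_p,   with   (Gamma_p)_{ij} = gamma(|i - j|),
                       (r_p)_i = gamma(i),   i,j = 1..p.
Substitute the sample gammas (Toeplitz matrix and right-hand side of size 3):
  Gamma_p = [[1.4361, -0.3407, -0.5308], [-0.3407, 1.4361, -0.3407], [-0.5308, -0.3407, 1.4361]]
  r_p     = [-0.3407, -0.5308, 0.629]
Written out (R1..R3):
  (R1) 1.4361 phi_1 - 0.3407 phi_2 - 0.5308 phi_3 = -0.3407
  (R2) -0.3407 phi_1 + 1.4361 phi_2 - 0.3407 phi_3 = -0.5308
  (R3) -0.5308 phi_1 - 0.3407 phi_2 + 1.4361 phi_3 = 0.629
Gaussian elimination:
  R2 <- R2 - (-0.3407/1.4361) R1 = R2 - (-0.23724) R1:  1.355272 phi_2 - 0.466627 phi_3 = -0.611628
  R3 <- R3 - (-0.5308/1.4361) R1 = R3 - (-0.369612) R1:  -0.466627 phi_2 + 1.23991 phi_3 = 0.503073
  R3 <- R3 - (-0.466627/1.355272) R2 = R3 - (-0.344305) R2:  1.079248 phi_3 = 0.292487
Back-substitution:
  phi_hat_3 = 0.292487 / 1.079248 = 0.27101
  phi_hat_2 = (-0.611628 - (-0.466627)(0.27101)) / 1.355272 = -0.357985
  phi_hat_1 = (-0.3407 - (-0.3407)(-0.357985) - (-0.5308)(0.27101)) / 1.4361 = -0.221999
So phi_hat = [-0.2220, -0.3580, 0.2710].
Therefore phi_hat_1 = -0.2220.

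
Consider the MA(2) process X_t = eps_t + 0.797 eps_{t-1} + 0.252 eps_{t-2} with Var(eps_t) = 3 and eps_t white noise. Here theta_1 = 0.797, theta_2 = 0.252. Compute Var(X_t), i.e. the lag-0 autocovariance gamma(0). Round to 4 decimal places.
\gamma(0) = 5.0961

For an MA(q) process X_t = eps_t + sum_i theta_i eps_{t-i} with
Var(eps_t) = sigma^2, the variance is
  gamma(0) = sigma^2 * (1 + sum_i theta_i^2).
  sum_i theta_i^2 = (0.797)^2 + (0.252)^2 = 0.635209 + 0.063504 = 0.698713.
  gamma(0) = 3 * (1 + 0.698713) = 3 * 1.698713 = 5.096139, which rounds to 5.0961.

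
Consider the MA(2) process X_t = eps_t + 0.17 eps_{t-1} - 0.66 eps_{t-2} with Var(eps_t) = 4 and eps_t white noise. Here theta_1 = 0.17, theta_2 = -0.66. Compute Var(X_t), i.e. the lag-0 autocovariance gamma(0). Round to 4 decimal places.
\gamma(0) = 5.8580

For an MA(q) process X_t = eps_t + sum_i theta_i eps_{t-i} with
Var(eps_t) = sigma^2, the variance is
  gamma(0) = sigma^2 * (1 + sum_i theta_i^2).
  sum_i theta_i^2 = (0.17)^2 + (-0.66)^2 = 0.0289 + 0.4356 = 0.4645.
  gamma(0) = 4 * (1 + 0.4645) = 4 * 1.4645 = 5.858, which rounds to 5.8580.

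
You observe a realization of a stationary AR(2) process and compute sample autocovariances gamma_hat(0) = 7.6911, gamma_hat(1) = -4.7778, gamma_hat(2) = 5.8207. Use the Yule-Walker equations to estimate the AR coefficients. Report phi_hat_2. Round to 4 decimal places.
\hat\phi_{2} = 0.6040

The Yule-Walker equations for an AR(p) process read, in matrix form,
  Gamma_p phi = r_p,   with   (Gamma_p)_{ij} = gamma(|i - j|),
                       (r_p)_i = gamma(i),   i,j = 1..p.
Substitute the sample gammas (Toeplitz matrix and right-hand side of size 2):
  Gamma_p = [[7.6911, -4.7778], [-4.7778, 7.6911]]
  r_p     = [-4.7778, 5.8207]
Written out:
  7.6911 phi_1 - 4.7778 phi_2 = -4.7778
  -4.7778 phi_1 + 7.6911 phi_2 = 5.8207
Solve by Cramer's rule:
  det = gamma(0)^2 - gamma(1)^2 = (7.6911)^2 - (-4.7778)^2 = 59.15301921 - 22.82737284 = 36.32564637
  phi_hat_1 = [gamma(1) gamma(0) - gamma(1) gamma(2)] / det = [(-4.7778)(7.6911) - (-4.7778)(5.8207)] / 36.32564637 = -8.93639712 / 36.32564637 = -0.246
  phi_hat_2 = [gamma(0) gamma(2) - gamma(1)^2] / det = [(7.6911)(5.8207) - (-4.7778)^2] / 36.32564637 = 21.94021293 / 36.32564637 = 0.604
So phi_hat = [-0.2460, 0.6040].
Therefore phi_hat_2 = 0.6040.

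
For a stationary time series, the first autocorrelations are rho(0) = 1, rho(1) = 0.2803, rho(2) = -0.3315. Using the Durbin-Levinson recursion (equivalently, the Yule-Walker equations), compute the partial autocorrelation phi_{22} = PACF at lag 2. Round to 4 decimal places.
\phi_{22} = -0.4450

The PACF at lag k is phi_{kk}, the last component of the solution
to the Yule-Walker system G_k phi = r_k where
  (G_k)_{ij} = rho(|i - j|), (r_k)_i = rho(i), i,j = 1..k.
Equivalently, Durbin-Levinson gives phi_{kk} iteratively:
  phi_{11} = rho(1)
  phi_{kk} = [rho(k) - sum_{j=1..k-1} phi_{k-1,j} rho(k-j)]
            / [1 - sum_{j=1..k-1} phi_{k-1,j} rho(j)],
  phi_{k,j} = phi_{k-1,j} - phi_{kk} phi_{k-1,k-j},  j = 1..k-1.
Step k = 1:
  phi_11 = rho(1) = 0.2803.
Step k = 2:
  phi_22 = [rho(2) - phi_11 rho(1)] / [1 - phi_11 rho(1)] = [-0.3315 - (0.2803)(0.2803)] / [1 - (0.2803)(0.2803)]
         = -0.41006809 / 0.92143191 = -0.445.
Therefore phi_{22} = -0.4450.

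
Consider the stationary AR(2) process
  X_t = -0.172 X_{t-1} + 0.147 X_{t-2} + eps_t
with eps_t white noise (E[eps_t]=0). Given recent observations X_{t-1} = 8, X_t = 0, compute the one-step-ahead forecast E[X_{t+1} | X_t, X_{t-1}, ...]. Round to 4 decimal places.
E[X_{t+1} \mid \mathcal F_t] = 1.1760

For an AR(p) model X_t = c + sum_i phi_i X_{t-i} + eps_t, the
one-step-ahead conditional mean is
  E[X_{t+1} | X_t, ...] = c + sum_i phi_i X_{t+1-i}.
Substitute known values:
  E[X_{t+1} | ...] = (-0.172) * (0) + (0.147) * (8)
                   = 1.1760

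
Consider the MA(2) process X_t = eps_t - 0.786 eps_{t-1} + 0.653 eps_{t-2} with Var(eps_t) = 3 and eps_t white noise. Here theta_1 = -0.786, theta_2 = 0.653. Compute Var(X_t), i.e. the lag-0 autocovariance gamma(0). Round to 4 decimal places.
\gamma(0) = 6.1326

For an MA(q) process X_t = eps_t + sum_i theta_i eps_{t-i} with
Var(eps_t) = sigma^2, the variance is
  gamma(0) = sigma^2 * (1 + sum_i theta_i^2).
  sum_i theta_i^2 = (-0.786)^2 + (0.653)^2 = 0.617796 + 0.426409 = 1.044205.
  gamma(0) = 3 * (1 + 1.044205) = 3 * 2.044205 = 6.132615, which rounds to 6.1326.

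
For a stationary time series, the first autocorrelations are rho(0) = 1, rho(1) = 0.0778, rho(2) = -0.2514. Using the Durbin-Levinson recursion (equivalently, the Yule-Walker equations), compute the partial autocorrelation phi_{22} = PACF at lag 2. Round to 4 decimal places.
\phi_{22} = -0.2590

The PACF at lag k is phi_{kk}, the last component of the solution
to the Yule-Walker system G_k phi = r_k where
  (G_k)_{ij} = rho(|i - j|), (r_k)_i = rho(i), i,j = 1..k.
Equivalently, Durbin-Levinson gives phi_{kk} iteratively:
  phi_{11} = rho(1)
  phi_{kk} = [rho(k) - sum_{j=1..k-1} phi_{k-1,j} rho(k-j)]
            / [1 - sum_{j=1..k-1} phi_{k-1,j} rho(j)],
  phi_{k,j} = phi_{k-1,j} - phi_{kk} phi_{k-1,k-j},  j = 1..k-1.
Step k = 1:
  phi_11 = rho(1) = 0.0778.
Step k = 2:
  phi_22 = [rho(2) - phi_11 rho(1)] / [1 - phi_11 rho(1)] = [-0.2514 - (0.0778)(0.0778)] / [1 - (0.0778)(0.0778)]
         = -0.25745284 / 0.99394716 = -0.259.
Therefore phi_{22} = -0.2590.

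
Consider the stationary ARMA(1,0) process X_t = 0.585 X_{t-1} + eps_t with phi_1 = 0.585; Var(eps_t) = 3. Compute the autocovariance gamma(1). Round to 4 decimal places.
\gamma(1) = 2.6681

Multiply the model equation by X_{t-k} and take expectations. With theta_0 = psi_0 = 1 and psi_j the MA(infinity) weights, this gives
  gamma(k) - sum_i phi_i gamma(k-i) = c_k,
  c_k = sigma^2 * sum_{j=k..q} theta_j psi_{j-k}   (c_k = 0 for k > q),
using gamma(-m) = gamma(m).
Pure AR (q = 0): c_0 = sigma^2 = 3, c_k = 0 for k >= 1.
Equations for k = 0 and k = 1 (AR order 1):
  gamma(0) = phi_1 gamma(1) + c_0
  gamma(1) = phi_1 gamma(0) + c_1
Substituting the second into the first: gamma(0) (1 - phi_1^2) = c_0 + phi_1 c_1, so
  gamma(0) = c_0 / (1 - phi_1^2) = 3 / (1 - (0.585)^2) = 3 / 0.657775 = 4.56083.
  gamma(1) = phi_1 gamma(0) = (0.585)(4.56083) = 2.668086.
Therefore gamma(1) = 2.6681 (to 4 decimal places).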